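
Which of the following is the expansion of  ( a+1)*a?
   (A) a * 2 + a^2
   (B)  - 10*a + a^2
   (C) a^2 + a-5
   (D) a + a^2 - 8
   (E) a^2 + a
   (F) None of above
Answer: E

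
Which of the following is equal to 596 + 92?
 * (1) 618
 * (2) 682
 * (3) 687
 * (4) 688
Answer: 4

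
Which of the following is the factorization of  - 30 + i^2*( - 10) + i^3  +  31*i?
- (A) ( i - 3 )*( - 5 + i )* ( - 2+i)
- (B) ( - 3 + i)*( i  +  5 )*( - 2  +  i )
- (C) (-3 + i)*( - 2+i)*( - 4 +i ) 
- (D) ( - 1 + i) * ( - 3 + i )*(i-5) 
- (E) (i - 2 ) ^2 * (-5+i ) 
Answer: A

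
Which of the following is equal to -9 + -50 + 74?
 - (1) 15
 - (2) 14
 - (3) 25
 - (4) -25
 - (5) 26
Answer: 1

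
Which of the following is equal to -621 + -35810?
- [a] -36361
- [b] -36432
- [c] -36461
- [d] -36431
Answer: d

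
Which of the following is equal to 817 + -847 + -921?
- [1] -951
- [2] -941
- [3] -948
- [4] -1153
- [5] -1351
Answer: 1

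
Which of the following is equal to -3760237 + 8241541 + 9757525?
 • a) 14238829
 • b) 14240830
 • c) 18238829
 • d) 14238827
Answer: a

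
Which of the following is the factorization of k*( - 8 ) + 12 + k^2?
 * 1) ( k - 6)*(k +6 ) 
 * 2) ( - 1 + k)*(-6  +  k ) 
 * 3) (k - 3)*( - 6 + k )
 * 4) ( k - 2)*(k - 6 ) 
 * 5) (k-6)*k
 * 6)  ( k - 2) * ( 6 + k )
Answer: 4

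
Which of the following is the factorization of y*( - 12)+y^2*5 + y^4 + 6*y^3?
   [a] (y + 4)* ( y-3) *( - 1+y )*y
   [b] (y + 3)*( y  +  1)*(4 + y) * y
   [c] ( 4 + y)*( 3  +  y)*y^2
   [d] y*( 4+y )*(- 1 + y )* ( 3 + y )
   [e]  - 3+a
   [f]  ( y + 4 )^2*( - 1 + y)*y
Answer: d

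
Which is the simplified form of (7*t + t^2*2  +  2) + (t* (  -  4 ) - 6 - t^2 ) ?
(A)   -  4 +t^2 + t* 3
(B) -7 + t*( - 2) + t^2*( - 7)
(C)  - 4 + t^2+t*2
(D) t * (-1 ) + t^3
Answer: A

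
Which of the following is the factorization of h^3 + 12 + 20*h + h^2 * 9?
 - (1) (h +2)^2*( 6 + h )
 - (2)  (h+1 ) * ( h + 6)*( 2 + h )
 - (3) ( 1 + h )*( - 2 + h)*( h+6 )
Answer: 2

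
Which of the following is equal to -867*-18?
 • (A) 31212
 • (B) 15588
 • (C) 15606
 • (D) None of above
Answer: C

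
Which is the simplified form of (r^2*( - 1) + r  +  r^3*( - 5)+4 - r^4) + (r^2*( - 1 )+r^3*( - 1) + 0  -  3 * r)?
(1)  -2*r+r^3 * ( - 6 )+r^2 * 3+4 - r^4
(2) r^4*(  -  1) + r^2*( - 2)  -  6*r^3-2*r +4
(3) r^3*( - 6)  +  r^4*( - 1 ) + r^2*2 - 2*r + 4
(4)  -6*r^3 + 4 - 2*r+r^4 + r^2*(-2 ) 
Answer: 2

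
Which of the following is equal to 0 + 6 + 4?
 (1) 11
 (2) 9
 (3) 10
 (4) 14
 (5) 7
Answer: 3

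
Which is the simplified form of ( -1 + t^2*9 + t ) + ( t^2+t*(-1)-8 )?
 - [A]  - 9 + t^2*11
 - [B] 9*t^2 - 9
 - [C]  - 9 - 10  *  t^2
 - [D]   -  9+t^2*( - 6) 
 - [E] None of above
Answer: E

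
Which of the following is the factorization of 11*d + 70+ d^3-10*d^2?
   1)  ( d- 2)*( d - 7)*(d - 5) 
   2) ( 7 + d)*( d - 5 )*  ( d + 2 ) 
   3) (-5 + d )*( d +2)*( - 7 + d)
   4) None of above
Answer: 3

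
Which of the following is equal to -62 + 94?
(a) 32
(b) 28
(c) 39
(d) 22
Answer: a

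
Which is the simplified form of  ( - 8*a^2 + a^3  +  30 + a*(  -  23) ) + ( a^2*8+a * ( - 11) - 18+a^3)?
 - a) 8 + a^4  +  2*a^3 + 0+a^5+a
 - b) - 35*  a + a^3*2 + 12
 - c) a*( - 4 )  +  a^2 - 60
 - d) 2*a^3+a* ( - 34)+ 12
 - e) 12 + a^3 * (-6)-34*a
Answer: d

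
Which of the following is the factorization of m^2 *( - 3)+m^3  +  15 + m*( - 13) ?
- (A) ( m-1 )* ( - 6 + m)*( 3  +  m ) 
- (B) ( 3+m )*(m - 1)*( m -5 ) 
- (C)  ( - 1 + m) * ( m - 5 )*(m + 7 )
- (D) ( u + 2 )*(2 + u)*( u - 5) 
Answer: B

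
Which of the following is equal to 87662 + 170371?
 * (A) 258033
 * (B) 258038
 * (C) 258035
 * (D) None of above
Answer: A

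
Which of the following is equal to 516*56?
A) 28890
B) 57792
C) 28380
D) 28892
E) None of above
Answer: E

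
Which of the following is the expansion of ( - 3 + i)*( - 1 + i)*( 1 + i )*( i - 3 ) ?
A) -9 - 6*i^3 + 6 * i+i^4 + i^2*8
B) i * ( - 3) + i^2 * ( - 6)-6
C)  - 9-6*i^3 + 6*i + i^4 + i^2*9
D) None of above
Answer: A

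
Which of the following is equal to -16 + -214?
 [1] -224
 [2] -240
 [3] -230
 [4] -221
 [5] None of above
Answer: 3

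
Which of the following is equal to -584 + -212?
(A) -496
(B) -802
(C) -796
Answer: C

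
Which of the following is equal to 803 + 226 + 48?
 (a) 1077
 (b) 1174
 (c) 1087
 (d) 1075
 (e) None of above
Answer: a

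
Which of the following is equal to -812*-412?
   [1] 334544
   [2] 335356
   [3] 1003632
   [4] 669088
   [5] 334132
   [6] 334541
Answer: 1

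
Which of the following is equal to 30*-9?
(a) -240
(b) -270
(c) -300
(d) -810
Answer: b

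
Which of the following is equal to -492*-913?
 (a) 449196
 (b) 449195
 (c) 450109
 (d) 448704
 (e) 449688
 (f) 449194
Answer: a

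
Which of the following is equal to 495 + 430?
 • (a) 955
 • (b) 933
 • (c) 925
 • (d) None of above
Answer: c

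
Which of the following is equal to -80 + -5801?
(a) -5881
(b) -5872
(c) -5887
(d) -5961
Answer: a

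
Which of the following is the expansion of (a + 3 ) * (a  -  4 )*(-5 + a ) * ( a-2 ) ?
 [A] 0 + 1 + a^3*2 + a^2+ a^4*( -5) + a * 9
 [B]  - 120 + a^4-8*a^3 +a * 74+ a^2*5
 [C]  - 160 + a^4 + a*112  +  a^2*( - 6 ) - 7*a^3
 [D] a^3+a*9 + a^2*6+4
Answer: B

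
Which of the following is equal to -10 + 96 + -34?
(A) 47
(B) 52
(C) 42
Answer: B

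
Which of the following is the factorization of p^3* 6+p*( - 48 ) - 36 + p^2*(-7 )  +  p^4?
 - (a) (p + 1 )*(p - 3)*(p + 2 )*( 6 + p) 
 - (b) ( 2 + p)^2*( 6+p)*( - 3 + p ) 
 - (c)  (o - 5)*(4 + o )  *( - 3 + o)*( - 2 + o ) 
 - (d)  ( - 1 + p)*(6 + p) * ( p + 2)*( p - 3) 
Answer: a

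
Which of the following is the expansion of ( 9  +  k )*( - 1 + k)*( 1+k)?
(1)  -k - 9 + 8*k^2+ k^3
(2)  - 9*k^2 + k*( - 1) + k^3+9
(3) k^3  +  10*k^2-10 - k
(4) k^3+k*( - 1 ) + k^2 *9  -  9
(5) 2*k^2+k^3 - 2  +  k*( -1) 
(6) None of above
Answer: 4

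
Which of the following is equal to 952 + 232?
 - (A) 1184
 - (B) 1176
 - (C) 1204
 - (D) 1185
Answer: A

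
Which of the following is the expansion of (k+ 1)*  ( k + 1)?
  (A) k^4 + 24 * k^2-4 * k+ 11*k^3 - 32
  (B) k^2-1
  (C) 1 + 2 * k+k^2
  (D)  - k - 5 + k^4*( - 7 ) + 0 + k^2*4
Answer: C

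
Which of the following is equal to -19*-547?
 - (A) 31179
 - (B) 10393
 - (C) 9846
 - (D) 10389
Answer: B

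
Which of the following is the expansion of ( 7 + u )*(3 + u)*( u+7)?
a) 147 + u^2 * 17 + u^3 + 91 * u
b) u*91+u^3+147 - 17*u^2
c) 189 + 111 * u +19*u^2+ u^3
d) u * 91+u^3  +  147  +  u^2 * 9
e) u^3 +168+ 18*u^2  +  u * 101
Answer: a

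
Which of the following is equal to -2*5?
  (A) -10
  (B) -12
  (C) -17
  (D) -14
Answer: A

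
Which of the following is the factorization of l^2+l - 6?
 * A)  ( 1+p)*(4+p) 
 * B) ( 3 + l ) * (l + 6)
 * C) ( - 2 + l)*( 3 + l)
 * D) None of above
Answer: C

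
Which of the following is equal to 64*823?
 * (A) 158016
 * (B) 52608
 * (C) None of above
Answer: C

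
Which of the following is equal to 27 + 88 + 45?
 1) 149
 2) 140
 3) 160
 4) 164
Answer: 3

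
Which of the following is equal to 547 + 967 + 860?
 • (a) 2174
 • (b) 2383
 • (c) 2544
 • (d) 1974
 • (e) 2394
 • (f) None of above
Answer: f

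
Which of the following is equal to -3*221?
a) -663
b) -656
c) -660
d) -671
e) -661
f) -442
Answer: a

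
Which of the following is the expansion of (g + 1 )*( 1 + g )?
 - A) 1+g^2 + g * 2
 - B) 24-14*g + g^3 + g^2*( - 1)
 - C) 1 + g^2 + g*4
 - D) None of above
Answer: A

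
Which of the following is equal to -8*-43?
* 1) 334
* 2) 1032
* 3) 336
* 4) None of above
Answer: 4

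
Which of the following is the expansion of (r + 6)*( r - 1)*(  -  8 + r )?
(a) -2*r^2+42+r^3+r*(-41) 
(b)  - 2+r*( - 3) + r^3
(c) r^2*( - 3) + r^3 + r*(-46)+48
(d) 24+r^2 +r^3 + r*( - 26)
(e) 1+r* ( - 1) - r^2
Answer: c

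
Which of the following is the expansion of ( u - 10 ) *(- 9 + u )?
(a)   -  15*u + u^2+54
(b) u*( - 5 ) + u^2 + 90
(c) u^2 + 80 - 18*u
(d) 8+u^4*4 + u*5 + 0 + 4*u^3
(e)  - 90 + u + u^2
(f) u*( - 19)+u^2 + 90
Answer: f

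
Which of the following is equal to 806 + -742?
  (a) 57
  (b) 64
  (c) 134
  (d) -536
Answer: b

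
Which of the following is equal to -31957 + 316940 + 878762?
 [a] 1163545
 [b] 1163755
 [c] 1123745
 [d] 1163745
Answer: d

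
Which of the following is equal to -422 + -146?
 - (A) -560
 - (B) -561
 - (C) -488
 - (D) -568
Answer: D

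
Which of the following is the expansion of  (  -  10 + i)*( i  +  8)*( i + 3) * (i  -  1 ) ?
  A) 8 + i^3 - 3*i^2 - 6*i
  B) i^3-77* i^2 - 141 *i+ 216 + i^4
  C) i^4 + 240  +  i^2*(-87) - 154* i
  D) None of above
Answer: C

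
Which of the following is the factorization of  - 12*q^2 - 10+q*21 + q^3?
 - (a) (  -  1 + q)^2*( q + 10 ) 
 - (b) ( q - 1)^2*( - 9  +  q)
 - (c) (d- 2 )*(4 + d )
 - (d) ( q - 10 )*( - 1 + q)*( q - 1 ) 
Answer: d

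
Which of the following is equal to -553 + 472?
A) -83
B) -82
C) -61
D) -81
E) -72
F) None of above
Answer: D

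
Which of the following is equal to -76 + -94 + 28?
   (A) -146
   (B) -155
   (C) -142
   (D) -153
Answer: C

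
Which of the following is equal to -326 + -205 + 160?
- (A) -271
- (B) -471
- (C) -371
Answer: C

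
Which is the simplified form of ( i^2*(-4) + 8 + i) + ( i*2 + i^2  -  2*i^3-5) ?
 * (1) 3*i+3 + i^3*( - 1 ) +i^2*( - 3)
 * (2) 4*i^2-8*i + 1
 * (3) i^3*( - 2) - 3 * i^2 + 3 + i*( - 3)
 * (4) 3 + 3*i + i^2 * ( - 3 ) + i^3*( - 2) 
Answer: 4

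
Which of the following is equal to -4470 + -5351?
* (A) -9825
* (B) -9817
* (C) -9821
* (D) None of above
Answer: C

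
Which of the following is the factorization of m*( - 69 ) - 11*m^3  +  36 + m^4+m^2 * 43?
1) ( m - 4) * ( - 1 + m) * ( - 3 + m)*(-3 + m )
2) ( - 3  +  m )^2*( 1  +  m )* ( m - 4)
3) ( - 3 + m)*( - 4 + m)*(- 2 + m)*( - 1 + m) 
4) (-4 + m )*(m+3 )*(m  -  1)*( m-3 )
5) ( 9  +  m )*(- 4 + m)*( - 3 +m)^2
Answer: 1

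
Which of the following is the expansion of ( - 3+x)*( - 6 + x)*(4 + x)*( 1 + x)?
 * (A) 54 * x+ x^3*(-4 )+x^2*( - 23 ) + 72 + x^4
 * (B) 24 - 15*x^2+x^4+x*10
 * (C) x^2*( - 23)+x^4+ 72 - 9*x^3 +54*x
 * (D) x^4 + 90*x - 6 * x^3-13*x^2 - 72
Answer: A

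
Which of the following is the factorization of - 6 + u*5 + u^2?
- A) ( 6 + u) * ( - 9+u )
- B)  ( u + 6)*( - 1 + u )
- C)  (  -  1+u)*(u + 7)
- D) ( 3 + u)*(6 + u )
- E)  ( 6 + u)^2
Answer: B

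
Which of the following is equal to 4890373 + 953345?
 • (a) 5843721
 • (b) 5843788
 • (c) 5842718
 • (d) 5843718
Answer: d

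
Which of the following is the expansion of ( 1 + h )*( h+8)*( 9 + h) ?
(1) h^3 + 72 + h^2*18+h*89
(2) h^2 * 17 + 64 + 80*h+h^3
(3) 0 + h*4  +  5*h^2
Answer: 1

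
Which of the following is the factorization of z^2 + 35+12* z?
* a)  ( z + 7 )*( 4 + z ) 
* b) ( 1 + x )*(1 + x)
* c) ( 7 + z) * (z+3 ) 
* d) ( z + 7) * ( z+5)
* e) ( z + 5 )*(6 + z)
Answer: d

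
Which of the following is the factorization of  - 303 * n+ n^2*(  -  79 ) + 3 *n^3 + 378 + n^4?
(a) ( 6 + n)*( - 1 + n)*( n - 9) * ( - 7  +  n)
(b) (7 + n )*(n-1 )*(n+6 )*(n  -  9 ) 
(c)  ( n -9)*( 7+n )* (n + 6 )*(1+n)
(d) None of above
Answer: b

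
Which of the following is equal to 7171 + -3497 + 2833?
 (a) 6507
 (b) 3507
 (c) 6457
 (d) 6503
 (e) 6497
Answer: a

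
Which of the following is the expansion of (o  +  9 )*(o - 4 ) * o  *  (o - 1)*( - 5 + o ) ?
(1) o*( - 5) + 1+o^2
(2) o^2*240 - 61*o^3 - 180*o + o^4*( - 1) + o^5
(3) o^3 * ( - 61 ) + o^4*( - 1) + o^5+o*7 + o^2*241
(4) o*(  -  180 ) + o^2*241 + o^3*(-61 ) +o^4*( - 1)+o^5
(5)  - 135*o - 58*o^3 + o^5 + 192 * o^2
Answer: 4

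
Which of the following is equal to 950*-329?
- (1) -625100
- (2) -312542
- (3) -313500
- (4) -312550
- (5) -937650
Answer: 4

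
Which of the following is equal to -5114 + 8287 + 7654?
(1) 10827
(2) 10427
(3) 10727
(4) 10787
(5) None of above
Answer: 1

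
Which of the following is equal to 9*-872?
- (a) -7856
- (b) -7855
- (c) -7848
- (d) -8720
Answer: c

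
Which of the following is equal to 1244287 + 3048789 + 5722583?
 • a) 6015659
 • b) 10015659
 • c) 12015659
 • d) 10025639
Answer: b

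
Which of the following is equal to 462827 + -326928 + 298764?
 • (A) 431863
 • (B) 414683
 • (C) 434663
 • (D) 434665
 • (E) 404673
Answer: C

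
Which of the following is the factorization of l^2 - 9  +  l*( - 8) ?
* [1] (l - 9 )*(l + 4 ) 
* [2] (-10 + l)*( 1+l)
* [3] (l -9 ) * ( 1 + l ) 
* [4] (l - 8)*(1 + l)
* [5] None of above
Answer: 3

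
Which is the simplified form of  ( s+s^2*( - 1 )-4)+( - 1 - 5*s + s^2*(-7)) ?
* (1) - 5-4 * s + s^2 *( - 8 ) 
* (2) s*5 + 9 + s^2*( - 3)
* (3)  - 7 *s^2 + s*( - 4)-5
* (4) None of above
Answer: 1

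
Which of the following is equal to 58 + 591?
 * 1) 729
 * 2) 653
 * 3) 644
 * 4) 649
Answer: 4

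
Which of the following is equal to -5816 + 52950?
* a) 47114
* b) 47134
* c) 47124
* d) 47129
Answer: b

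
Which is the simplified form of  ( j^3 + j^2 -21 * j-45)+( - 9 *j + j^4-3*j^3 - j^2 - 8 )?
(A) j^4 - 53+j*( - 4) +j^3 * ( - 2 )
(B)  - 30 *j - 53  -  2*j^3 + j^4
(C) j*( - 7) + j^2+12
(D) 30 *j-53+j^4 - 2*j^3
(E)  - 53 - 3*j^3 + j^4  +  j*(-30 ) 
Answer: B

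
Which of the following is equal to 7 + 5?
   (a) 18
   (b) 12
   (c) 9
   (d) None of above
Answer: b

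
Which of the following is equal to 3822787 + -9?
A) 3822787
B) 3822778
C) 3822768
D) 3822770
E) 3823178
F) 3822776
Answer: B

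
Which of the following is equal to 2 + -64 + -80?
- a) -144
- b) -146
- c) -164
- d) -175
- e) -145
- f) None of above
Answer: f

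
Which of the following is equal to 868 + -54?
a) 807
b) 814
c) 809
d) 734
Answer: b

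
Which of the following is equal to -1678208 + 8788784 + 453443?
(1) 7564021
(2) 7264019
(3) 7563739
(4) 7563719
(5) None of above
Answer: 5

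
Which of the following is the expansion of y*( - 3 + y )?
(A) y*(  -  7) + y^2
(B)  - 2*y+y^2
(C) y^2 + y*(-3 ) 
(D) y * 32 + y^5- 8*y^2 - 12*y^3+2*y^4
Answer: C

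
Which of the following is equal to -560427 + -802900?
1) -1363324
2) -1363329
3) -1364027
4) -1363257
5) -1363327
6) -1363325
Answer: 5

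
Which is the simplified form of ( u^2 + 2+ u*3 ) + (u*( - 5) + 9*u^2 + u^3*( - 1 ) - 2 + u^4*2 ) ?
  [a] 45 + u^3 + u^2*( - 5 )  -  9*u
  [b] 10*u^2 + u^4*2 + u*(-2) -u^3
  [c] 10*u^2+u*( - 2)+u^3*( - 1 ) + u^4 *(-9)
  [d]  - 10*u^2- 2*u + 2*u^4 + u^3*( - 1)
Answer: b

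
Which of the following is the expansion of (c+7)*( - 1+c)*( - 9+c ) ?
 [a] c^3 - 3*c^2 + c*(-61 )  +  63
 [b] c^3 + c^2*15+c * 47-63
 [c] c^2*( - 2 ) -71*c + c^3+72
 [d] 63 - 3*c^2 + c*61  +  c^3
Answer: a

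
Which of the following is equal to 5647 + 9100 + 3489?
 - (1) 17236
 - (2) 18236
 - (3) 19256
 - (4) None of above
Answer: 2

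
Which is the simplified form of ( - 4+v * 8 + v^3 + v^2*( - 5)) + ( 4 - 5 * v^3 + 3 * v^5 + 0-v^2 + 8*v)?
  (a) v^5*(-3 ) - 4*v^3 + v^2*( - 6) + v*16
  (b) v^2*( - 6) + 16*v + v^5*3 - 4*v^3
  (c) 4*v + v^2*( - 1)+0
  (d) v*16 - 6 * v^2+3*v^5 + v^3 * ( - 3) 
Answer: b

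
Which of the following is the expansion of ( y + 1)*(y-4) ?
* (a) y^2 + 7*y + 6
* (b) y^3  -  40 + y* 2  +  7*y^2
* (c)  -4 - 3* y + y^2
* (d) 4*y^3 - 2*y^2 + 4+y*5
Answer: c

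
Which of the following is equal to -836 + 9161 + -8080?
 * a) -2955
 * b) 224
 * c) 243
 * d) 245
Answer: d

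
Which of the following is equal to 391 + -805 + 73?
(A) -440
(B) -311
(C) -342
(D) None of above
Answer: D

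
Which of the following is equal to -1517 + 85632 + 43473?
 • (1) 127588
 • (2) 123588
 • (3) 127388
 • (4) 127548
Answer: 1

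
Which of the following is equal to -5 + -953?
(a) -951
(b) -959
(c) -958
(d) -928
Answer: c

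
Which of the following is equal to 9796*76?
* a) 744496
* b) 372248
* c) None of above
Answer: a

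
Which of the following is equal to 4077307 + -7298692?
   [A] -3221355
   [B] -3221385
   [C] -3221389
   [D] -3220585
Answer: B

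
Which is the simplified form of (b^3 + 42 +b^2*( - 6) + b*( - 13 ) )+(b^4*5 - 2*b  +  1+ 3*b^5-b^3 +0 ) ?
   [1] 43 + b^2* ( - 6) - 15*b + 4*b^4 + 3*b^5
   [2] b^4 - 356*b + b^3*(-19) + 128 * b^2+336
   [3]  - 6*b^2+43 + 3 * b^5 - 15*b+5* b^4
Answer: 3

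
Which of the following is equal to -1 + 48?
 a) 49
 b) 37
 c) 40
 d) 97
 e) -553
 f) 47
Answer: f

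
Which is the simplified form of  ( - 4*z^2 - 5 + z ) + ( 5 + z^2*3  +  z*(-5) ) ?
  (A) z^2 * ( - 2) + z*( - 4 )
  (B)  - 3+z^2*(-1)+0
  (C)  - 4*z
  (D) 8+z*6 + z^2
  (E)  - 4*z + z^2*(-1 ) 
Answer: E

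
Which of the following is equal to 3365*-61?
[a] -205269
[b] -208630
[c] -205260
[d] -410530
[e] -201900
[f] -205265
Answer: f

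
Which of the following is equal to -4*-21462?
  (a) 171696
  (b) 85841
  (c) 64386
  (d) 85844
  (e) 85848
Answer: e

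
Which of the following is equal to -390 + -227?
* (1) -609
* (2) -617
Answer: 2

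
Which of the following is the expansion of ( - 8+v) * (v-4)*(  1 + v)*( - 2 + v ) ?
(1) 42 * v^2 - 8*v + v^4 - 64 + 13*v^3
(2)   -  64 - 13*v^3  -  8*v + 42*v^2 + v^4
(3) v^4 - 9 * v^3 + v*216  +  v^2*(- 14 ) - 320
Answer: 2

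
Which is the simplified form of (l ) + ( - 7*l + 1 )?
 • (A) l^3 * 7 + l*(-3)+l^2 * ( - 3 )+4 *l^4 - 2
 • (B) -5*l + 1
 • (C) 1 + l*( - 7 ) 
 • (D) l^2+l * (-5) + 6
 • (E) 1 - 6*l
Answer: E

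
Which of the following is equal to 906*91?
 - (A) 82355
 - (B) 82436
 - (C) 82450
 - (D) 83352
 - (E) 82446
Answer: E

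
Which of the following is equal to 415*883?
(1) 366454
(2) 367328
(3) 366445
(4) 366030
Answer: 3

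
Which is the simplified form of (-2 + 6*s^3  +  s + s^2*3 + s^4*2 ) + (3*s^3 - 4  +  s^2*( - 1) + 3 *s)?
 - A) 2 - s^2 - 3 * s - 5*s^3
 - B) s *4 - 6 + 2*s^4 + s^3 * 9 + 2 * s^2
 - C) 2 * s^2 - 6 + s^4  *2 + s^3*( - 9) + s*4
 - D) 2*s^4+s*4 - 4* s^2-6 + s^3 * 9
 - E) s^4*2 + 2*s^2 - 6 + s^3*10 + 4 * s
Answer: B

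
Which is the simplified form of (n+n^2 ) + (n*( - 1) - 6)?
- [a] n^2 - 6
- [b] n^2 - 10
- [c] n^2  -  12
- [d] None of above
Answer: a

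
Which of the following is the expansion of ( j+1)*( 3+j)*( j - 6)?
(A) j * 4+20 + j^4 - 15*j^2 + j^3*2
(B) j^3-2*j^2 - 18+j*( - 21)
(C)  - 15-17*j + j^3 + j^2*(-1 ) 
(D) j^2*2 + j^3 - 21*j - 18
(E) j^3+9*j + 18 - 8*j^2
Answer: B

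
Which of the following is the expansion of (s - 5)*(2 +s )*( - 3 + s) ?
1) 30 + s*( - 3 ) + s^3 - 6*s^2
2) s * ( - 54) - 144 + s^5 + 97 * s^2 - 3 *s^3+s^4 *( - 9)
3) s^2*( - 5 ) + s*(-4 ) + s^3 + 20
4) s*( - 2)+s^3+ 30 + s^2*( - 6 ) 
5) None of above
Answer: 5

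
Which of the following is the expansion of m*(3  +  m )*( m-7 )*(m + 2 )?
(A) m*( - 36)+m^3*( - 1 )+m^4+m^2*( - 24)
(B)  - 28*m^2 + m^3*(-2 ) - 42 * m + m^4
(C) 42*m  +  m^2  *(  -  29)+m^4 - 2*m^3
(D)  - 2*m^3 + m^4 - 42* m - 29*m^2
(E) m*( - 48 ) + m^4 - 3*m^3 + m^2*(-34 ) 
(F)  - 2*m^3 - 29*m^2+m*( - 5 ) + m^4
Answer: D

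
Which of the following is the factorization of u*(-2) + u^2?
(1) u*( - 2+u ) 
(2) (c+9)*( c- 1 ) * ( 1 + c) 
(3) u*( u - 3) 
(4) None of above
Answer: 1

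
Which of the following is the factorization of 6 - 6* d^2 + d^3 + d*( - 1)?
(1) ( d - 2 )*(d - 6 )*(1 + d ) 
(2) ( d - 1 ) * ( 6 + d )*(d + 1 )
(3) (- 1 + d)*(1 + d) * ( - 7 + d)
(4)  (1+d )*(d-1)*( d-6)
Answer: 4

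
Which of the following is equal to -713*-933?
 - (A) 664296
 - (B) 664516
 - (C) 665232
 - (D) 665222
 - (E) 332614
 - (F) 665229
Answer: F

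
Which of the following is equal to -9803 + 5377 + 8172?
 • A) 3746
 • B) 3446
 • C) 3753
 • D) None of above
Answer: A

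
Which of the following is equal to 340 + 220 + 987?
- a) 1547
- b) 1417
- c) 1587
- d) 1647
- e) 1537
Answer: a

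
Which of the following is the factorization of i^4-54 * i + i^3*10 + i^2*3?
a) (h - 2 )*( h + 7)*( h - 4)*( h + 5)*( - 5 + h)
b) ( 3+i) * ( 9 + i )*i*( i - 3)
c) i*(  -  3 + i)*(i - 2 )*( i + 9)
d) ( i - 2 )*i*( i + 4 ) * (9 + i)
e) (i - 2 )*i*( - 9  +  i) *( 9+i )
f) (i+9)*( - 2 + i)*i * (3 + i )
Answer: f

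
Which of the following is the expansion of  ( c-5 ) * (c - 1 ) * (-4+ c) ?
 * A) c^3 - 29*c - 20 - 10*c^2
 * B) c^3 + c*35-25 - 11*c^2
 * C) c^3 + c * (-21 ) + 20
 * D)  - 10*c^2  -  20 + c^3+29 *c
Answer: D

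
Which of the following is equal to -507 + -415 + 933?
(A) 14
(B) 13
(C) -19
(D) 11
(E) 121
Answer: D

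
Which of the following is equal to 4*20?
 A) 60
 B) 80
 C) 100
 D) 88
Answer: B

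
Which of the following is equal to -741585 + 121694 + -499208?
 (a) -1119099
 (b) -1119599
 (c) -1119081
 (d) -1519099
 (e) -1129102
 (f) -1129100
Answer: a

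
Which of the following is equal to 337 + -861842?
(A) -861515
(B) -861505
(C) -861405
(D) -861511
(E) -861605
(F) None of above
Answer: B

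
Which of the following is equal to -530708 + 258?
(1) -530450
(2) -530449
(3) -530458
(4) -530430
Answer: 1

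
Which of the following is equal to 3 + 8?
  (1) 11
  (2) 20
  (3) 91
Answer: 1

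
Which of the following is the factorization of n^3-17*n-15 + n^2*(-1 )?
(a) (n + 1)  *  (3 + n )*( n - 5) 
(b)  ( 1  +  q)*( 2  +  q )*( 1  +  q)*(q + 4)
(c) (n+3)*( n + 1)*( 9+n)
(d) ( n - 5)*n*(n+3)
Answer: a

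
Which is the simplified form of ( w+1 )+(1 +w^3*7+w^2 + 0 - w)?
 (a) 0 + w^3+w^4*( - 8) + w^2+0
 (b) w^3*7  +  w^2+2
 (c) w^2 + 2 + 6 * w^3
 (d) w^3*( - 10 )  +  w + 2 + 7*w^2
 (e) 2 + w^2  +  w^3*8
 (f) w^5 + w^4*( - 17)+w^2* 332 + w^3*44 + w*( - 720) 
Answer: b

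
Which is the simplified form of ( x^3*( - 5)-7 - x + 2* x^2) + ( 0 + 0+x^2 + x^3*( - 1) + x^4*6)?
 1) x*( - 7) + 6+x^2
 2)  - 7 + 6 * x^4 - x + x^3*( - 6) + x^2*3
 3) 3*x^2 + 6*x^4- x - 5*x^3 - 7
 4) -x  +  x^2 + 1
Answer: 2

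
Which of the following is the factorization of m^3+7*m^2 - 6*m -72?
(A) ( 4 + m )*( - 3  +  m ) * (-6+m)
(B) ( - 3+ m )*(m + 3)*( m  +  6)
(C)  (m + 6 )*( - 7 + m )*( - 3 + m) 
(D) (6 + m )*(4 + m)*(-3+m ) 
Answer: D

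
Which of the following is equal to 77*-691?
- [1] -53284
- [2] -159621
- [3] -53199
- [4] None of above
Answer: 4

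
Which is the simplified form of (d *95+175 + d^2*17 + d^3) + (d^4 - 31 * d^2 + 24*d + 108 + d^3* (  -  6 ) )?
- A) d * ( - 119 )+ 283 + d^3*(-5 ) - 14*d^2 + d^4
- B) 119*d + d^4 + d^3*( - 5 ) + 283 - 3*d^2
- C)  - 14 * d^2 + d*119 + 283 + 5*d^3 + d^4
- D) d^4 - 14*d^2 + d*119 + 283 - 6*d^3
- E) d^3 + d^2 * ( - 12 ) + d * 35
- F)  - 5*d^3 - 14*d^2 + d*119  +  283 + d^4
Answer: F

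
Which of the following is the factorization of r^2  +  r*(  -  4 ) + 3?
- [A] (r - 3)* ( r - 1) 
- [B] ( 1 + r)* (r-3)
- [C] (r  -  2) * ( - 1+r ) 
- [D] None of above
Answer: A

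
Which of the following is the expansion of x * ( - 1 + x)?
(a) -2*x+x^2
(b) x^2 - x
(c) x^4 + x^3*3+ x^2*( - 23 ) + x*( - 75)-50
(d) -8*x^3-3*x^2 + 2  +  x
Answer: b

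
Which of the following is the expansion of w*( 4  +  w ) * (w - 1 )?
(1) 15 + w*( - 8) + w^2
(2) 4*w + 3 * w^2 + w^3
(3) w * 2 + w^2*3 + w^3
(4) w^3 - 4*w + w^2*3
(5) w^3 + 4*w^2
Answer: 4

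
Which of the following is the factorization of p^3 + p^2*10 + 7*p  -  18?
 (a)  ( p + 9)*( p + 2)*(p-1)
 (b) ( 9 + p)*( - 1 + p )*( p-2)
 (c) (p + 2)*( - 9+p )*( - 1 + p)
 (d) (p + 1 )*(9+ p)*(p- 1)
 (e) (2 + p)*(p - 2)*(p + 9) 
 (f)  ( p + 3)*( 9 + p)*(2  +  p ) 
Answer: a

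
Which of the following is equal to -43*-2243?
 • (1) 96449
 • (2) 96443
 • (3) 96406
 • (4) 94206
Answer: 1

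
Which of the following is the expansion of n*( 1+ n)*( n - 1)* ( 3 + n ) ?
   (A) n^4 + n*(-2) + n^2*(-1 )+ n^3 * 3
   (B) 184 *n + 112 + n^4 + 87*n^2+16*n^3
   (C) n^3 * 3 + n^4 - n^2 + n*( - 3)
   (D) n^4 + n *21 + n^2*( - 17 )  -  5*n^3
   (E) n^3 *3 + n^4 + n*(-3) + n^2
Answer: C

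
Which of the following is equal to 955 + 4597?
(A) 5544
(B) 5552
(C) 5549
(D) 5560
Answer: B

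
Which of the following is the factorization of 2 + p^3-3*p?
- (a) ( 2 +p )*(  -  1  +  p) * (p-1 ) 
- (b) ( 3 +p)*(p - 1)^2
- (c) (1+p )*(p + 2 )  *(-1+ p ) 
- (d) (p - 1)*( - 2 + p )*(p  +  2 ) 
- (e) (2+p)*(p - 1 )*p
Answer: a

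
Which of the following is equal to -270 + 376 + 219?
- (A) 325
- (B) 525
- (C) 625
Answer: A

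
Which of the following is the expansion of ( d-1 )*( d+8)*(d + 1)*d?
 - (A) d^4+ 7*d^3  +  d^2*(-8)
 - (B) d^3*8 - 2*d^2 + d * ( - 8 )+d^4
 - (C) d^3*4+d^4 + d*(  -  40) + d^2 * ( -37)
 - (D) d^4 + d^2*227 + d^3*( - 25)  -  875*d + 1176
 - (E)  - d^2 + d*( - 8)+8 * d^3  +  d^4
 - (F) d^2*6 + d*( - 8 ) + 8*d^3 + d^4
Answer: E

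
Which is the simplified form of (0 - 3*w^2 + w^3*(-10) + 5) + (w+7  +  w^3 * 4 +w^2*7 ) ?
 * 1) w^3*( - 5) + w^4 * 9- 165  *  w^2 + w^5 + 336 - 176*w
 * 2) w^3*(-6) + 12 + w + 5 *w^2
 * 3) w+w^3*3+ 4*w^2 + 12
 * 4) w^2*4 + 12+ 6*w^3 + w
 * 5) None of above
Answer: 5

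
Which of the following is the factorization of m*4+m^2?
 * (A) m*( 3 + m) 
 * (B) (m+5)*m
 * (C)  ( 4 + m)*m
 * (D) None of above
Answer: C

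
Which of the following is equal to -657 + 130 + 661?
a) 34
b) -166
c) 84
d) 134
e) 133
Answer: d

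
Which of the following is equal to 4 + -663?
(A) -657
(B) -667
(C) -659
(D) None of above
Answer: C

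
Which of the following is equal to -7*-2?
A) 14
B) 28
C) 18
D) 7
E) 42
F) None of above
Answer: A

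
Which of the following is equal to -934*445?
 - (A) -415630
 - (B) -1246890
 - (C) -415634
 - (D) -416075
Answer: A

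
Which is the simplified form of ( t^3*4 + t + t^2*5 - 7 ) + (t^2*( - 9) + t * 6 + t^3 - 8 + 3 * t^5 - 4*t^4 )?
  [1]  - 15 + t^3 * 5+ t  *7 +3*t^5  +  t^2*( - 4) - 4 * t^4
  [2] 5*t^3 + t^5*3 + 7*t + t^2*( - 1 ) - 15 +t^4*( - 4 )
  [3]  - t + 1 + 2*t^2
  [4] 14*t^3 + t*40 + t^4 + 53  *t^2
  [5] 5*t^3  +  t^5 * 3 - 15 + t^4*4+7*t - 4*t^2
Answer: 1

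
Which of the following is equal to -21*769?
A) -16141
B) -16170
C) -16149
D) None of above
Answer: C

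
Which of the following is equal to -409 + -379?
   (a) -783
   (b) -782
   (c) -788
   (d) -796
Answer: c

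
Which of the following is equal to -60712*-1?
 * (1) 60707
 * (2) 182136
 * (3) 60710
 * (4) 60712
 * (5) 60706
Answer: 4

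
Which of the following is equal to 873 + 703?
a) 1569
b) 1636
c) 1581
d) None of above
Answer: d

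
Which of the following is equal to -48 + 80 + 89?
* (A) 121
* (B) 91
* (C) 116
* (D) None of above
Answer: A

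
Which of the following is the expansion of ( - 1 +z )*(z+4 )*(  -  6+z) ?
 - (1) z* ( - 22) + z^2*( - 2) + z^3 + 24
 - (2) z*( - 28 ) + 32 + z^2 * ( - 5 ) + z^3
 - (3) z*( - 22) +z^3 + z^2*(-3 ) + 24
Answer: 3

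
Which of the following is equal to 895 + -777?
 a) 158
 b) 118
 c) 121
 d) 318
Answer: b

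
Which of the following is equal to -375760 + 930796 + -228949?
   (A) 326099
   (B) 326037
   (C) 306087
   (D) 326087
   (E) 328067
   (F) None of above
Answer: D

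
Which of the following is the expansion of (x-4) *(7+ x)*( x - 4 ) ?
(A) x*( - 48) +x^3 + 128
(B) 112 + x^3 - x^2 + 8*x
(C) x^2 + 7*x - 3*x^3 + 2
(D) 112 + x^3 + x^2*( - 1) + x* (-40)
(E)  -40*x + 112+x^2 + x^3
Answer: D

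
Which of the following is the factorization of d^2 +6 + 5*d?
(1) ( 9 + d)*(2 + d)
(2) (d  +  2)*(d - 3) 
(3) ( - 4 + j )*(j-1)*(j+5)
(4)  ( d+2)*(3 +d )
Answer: 4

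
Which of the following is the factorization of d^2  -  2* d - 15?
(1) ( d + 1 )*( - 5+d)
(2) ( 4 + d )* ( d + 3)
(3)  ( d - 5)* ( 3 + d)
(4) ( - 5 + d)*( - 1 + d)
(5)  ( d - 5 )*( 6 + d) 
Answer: 3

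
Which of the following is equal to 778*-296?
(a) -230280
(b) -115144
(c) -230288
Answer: c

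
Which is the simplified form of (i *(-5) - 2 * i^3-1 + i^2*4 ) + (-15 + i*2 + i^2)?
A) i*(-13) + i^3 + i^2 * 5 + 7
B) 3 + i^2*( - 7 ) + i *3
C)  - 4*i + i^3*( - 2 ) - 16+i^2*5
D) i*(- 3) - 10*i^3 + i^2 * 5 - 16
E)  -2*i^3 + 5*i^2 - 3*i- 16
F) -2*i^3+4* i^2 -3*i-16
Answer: E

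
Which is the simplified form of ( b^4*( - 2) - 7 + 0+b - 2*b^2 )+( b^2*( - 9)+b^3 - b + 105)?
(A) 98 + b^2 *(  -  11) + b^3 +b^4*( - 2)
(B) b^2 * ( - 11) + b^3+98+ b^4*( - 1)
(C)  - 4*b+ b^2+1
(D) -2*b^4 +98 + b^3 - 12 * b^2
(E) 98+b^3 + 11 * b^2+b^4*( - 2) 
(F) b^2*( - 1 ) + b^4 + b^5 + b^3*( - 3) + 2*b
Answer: A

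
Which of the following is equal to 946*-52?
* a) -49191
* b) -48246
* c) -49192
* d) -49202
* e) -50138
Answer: c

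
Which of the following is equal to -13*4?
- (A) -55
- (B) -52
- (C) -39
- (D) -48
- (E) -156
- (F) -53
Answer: B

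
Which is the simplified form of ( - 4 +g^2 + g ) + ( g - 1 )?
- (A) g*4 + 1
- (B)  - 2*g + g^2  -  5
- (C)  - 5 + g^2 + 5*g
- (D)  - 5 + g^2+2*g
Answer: D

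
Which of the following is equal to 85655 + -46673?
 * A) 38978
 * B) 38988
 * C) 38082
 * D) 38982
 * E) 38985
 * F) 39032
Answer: D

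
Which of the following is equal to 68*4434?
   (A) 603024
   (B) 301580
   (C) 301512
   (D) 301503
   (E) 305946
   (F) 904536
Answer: C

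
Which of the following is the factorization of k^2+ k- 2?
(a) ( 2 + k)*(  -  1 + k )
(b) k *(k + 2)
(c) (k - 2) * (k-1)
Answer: a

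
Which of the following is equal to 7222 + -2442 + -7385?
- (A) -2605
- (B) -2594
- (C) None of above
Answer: A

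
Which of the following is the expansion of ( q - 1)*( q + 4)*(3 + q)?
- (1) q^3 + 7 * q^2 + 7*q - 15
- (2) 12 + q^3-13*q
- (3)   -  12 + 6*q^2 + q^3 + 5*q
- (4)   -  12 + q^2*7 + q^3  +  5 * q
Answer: 3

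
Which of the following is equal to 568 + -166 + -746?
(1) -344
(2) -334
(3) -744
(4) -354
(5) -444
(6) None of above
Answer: 1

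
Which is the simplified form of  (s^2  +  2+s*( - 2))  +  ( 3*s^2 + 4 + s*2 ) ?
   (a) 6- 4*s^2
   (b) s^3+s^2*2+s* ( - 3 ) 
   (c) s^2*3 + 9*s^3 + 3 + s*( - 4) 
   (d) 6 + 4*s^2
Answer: d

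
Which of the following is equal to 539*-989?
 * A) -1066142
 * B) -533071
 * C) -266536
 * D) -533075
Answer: B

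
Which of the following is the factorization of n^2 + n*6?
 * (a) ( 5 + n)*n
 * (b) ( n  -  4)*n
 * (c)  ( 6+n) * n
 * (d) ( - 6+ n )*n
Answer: c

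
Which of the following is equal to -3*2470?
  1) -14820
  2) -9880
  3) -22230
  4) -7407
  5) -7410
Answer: 5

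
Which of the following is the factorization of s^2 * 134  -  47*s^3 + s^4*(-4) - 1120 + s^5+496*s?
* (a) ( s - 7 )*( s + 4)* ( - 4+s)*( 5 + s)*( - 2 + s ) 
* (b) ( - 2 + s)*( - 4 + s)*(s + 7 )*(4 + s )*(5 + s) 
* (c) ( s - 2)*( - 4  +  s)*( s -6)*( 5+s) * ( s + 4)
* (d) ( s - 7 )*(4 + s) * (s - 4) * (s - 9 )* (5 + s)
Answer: a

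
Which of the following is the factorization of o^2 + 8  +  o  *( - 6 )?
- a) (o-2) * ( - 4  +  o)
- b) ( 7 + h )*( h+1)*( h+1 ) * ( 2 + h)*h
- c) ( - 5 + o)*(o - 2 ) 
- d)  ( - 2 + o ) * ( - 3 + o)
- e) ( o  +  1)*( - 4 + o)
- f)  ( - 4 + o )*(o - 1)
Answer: a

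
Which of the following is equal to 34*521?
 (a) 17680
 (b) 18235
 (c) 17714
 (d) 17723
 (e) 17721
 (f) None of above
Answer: c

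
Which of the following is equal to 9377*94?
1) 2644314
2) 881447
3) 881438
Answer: 3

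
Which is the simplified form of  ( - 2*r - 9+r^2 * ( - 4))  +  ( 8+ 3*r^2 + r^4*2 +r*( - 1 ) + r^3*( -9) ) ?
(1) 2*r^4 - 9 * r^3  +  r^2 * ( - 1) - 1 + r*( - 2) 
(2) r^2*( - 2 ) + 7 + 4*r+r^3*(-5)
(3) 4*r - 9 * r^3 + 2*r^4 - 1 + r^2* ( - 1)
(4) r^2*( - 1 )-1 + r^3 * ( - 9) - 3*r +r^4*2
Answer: 4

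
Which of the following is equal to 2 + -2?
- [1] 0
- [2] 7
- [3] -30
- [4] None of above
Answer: 1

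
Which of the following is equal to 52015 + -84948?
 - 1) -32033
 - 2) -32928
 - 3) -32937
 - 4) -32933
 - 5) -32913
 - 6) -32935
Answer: 4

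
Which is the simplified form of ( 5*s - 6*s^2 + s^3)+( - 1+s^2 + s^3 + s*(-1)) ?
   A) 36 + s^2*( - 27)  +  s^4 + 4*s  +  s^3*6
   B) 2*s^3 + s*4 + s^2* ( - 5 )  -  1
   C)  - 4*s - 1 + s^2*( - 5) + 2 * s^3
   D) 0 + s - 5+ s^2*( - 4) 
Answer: B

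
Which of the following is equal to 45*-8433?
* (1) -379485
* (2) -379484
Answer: 1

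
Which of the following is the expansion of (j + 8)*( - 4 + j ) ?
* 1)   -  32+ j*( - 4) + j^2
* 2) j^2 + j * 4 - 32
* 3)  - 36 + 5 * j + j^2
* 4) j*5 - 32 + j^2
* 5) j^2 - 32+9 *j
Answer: 2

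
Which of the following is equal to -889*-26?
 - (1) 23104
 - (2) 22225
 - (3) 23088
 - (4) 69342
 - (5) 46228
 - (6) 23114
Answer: 6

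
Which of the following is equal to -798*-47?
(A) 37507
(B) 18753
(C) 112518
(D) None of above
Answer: D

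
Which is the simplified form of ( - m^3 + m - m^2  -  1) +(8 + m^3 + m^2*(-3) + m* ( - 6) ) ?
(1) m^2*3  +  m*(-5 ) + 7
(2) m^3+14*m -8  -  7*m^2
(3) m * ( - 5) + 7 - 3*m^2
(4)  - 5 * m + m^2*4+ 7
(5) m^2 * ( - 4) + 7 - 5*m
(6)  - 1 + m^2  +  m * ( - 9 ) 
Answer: 5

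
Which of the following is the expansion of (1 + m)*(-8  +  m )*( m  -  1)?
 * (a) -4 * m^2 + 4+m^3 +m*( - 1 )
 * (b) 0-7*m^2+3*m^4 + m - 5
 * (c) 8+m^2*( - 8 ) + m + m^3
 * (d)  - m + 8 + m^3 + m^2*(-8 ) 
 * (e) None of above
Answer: d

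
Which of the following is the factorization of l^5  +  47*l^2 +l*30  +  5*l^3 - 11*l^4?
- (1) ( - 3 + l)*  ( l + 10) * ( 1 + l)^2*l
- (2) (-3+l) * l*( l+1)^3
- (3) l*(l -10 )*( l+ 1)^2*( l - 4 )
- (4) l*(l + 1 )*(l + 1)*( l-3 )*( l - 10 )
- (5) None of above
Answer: 4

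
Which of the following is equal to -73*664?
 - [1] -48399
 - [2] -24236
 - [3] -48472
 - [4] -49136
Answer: 3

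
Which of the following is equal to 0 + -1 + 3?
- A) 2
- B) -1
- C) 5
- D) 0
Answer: A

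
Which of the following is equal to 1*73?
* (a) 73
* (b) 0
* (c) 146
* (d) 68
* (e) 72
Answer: a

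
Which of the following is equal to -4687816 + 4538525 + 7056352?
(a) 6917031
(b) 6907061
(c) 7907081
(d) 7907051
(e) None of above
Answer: b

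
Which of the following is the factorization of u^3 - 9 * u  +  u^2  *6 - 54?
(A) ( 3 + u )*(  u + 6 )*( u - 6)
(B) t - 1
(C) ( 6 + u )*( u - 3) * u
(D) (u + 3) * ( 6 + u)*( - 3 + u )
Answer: D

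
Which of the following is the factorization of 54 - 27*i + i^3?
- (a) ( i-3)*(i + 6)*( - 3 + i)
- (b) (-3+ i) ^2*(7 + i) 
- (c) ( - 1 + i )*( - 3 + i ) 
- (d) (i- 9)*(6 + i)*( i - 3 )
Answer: a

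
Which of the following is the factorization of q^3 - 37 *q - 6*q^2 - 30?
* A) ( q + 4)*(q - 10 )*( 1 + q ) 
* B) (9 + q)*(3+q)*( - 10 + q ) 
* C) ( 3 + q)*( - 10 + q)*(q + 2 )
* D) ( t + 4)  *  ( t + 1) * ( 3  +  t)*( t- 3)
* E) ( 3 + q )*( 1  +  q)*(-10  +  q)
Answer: E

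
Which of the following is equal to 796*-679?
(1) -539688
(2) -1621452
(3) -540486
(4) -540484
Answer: 4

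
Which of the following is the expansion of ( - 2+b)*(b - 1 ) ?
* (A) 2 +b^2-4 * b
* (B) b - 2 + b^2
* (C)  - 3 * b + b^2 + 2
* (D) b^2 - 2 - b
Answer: C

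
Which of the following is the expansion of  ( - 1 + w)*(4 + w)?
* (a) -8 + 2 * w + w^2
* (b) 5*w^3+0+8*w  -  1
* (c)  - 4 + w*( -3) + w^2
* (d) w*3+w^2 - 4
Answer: d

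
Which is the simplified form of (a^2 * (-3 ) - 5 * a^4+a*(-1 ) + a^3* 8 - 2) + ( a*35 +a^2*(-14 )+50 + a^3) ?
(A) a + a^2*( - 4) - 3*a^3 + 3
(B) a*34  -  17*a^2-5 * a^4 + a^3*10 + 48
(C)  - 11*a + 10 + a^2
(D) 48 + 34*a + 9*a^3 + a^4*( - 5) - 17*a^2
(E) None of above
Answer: D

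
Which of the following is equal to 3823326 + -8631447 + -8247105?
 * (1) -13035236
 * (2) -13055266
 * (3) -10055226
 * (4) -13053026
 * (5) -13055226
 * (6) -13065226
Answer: 5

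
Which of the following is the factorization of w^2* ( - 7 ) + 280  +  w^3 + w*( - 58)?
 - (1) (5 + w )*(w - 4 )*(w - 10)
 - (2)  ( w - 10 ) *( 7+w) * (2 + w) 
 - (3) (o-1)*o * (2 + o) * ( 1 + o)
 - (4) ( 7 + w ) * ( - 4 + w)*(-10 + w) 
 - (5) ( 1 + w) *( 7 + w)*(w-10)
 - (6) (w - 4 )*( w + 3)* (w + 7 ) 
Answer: 4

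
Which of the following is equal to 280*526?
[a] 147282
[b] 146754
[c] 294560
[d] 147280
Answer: d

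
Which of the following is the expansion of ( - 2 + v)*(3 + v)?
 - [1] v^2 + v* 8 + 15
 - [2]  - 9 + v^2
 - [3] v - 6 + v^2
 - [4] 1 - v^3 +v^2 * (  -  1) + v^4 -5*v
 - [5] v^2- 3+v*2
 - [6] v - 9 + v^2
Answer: 3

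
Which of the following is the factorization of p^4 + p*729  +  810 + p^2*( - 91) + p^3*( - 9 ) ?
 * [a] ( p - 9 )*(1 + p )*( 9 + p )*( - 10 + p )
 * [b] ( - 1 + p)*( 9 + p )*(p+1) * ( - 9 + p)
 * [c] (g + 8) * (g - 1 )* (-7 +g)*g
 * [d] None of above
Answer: a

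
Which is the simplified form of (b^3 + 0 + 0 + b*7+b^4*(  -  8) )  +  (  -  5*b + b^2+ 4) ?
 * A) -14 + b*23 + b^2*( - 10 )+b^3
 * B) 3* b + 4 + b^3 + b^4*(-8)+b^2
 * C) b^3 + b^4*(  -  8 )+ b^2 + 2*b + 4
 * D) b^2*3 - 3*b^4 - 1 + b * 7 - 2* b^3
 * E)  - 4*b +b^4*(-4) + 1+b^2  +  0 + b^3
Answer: C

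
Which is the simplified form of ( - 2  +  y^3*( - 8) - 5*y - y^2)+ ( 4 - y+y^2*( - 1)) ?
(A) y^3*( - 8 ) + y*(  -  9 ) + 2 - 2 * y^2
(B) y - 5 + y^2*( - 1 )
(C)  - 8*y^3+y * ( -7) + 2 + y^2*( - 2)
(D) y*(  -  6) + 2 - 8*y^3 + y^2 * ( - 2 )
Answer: D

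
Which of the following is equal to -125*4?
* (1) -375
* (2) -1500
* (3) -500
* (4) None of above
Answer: 3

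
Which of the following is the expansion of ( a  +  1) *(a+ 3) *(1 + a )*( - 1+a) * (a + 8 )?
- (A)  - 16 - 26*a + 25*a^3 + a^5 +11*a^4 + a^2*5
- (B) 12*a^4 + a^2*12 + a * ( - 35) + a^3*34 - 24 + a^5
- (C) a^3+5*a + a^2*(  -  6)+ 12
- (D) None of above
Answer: B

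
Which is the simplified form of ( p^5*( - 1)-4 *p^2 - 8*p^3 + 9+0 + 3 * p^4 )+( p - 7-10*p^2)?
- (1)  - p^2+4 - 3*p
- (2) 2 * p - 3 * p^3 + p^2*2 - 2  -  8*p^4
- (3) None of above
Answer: 3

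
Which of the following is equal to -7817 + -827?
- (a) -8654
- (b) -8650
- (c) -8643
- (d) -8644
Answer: d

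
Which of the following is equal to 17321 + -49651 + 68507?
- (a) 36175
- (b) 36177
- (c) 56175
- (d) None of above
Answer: b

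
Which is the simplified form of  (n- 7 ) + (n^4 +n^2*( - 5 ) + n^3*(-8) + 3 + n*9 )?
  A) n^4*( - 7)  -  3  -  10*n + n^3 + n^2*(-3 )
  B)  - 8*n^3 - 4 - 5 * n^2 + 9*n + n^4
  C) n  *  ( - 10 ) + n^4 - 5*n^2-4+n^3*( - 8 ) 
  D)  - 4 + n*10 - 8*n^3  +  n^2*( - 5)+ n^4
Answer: D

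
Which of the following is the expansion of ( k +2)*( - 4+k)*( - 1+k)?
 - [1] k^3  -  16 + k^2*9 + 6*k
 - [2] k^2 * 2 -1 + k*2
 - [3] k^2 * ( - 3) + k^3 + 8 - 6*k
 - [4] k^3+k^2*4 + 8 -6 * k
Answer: 3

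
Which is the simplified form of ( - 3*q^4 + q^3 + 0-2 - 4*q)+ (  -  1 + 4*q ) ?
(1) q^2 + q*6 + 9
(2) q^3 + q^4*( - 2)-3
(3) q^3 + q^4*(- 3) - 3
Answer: 3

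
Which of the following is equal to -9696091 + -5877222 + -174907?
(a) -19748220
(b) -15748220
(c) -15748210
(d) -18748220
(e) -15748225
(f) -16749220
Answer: b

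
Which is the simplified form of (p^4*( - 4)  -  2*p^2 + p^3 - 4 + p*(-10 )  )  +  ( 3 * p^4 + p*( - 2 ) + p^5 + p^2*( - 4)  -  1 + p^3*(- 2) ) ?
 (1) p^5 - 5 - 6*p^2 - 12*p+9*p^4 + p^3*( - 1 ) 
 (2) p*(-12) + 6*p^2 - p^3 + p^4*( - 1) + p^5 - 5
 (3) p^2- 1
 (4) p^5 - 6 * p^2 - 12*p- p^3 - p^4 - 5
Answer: 4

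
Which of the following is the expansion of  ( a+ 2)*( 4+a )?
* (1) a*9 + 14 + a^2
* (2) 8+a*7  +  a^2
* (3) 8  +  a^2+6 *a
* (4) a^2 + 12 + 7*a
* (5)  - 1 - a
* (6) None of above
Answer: 3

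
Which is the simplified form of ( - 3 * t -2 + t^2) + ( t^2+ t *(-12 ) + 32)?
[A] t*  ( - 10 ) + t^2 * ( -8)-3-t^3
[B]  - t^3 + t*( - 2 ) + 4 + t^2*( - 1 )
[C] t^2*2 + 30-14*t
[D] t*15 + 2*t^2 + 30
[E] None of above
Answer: E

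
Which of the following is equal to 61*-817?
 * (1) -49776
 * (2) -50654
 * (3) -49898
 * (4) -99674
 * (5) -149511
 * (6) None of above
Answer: 6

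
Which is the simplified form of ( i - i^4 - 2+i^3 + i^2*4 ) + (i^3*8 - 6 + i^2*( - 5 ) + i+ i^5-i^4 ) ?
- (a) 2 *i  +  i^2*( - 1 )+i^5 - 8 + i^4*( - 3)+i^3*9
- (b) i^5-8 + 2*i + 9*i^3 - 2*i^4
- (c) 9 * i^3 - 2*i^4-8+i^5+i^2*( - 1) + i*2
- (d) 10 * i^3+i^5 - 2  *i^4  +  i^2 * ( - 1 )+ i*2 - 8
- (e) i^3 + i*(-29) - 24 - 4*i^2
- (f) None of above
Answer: c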